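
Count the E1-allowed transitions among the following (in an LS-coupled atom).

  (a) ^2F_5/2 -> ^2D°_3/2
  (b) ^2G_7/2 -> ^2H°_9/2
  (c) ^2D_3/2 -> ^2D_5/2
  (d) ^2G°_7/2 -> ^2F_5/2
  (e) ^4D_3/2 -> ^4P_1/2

(a) allowed
(b) allowed
(c) forbidden (parity fails)
(d) allowed
(e) forbidden (parity fails)
Total allowed: 3 of 5.

3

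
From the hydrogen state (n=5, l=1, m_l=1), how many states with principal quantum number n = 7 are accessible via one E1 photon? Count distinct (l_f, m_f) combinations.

4

E1 requires Δl = ±1, so l_f ∈ {0, 2}; with 0 ≤ l_f ≤ n_f−1 = 6, the allowed l_f values are {0, 2}.
For l_f = 0: m_f ∈ {m_i−1, m_i, m_i+1} ∩ [−0, 0] = {0} → 1 state.
For l_f = 2: m_f ∈ {m_i−1, m_i, m_i+1} ∩ [−2, 2] = {0, 1, 2} → 3 states.
Total: 4.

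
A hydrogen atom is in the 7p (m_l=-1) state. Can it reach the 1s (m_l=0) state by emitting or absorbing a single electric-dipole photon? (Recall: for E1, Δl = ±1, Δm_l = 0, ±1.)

Initial l = 1, final l = 0, so Δl = -1. E1 requires Δl = ±1: ok.
m_l: -1 → 0 (Δm_l = +1). |Δm_l| ≤ 1 ok.
All E1 selection rules are satisfied.

allowed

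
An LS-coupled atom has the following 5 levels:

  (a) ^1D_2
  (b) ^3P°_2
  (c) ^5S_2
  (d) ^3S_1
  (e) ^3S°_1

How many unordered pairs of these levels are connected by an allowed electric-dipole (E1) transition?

(a)–(b): forbidden (ΔS).
(a)–(c): forbidden (parity, ΔS, ΔL).
(a)–(d): forbidden (parity, ΔS, ΔL).
(a)–(e): forbidden (ΔS, ΔL).
(b)–(c): forbidden (ΔS).
(b)–(d): allowed.
(b)–(e): forbidden (parity).
(c)–(d): forbidden (parity, ΔS, ΔL).
(c)–(e): forbidden (ΔS, ΔL).
(d)–(e): forbidden (ΔL).
Allowed pairs: 1 of 10.

1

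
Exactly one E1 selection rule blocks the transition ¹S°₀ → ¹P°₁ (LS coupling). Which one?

parity

Parity must change: odd → odd — ✗.
ΔS = 0: S: 0 → 0 — ✓.
ΔL = 0, ±1 (not L=0↔0): L: 0 → 1, ΔL = +1 — ✓.
ΔJ = 0, ±1 (not J=0↔0): J: 0 → 1, ΔJ = +1 — ✓.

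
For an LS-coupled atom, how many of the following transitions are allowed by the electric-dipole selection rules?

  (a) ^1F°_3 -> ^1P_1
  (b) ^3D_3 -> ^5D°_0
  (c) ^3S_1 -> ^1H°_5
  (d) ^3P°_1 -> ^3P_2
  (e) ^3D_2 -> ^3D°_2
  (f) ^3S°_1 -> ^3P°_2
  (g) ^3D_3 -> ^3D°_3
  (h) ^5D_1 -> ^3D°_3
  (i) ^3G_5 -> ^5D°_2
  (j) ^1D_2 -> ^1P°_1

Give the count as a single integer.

(a) forbidden (ΔL, ΔJ fail)
(b) forbidden (ΔS, ΔJ fail)
(c) forbidden (ΔS, ΔL, ΔJ fail)
(d) allowed
(e) allowed
(f) forbidden (parity fails)
(g) allowed
(h) forbidden (ΔS, ΔJ fail)
(i) forbidden (ΔS, ΔL, ΔJ fail)
(j) allowed
Total allowed: 4 of 10.

4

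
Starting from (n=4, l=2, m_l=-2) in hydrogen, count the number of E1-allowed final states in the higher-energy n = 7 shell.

4

E1 requires Δl = ±1, so l_f ∈ {1, 3}; with 0 ≤ l_f ≤ n_f−1 = 6, the allowed l_f values are {1, 3}.
For l_f = 1: m_f ∈ {m_i−1, m_i, m_i+1} ∩ [−1, 1] = {-1} → 1 state.
For l_f = 3: m_f ∈ {m_i−1, m_i, m_i+1} ∩ [−3, 3] = {-3, -2, -1} → 3 states.
Total: 4.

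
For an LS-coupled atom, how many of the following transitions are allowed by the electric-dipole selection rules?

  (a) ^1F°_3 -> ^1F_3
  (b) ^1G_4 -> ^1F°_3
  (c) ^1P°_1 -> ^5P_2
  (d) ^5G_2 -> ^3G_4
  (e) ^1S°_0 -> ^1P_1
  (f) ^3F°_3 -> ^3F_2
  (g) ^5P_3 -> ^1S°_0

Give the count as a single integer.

4

(a) allowed
(b) allowed
(c) forbidden (ΔS fails)
(d) forbidden (parity, ΔS, ΔJ fail)
(e) allowed
(f) allowed
(g) forbidden (ΔS, ΔJ fail)
Total allowed: 4 of 7.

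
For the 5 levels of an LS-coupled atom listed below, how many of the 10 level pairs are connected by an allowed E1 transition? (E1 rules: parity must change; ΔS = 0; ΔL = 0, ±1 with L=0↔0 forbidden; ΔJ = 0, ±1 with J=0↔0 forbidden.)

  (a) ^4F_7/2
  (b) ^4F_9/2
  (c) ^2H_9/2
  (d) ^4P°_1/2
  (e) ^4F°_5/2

(a)–(b): forbidden (parity).
(a)–(c): forbidden (parity, ΔS, ΔL).
(a)–(d): forbidden (ΔL, ΔJ).
(a)–(e): allowed.
(b)–(c): forbidden (parity, ΔS, ΔL).
(b)–(d): forbidden (ΔL, ΔJ).
(b)–(e): forbidden (ΔJ).
(c)–(d): forbidden (ΔS, ΔL, ΔJ).
(c)–(e): forbidden (ΔS, ΔL, ΔJ).
(d)–(e): forbidden (parity, ΔL, ΔJ).
Allowed pairs: 1 of 10.

1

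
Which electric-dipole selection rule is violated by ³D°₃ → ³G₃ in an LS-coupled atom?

Initial level: S=1, L=2, J=3, parity odd. Final level: S=1, L=4, J=3, parity even.
ΔJ = 0, ±1 (not J=0↔0): J: 3 → 3, ΔJ = +0 — ok.
ΔL = 0, ±1 (not L=0↔0): L: 2 → 4, ΔL = +2 — fails.
ΔS = 0: S: 1 → 1 — ok.
Parity must change: odd → even — ok.

the ΔL = 0, ±1 rule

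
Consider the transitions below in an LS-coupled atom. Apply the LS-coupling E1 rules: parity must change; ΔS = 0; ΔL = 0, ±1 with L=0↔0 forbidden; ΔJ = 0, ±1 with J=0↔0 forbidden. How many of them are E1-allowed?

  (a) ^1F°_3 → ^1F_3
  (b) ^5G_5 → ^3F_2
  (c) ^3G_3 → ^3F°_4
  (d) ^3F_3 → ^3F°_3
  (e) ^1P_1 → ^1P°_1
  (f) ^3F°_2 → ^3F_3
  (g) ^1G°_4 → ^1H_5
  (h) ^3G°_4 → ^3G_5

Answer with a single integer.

7

(a) allowed
(b) forbidden (parity, ΔS, ΔJ fail)
(c) allowed
(d) allowed
(e) allowed
(f) allowed
(g) allowed
(h) allowed
Total allowed: 7 of 8.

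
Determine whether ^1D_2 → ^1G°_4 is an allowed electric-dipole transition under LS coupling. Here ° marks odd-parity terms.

forbidden

ΔL = 0, ±1 (not L=0↔0): L: 2 → 4, ΔL = +2 — fails.
Parity must change: even → odd — passes.
ΔS = 0: S: 0 → 0 — passes.
ΔJ = 0, ±1 (not J=0↔0): J: 2 → 4, ΔJ = +2 — fails.
Rule(s) violated: ΔL, ΔJ.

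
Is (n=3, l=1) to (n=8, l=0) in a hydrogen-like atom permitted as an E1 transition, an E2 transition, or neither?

Δl = 0 − 1 = -1; l_i + l_f = 1.
E1 (Δl = ±1): satisfied.
E2 (Δl = 0,±2, l_i+l_f ≥ 2): not satisfied.

E1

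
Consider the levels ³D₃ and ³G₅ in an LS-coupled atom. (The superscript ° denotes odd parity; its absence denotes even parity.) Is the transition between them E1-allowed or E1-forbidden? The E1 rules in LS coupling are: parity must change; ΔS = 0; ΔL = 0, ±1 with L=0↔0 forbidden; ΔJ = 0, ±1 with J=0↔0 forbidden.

Reading off the term symbols: S 1→1, L 2→4, J 3→5, parity even→even.
Parity must change: even → even — ✗.
ΔS = 0: S: 1 → 1 — ✓.
ΔL = 0, ±1 (not L=0↔0): L: 2 → 4, ΔL = +2 — ✗.
ΔJ = 0, ±1 (not J=0↔0): J: 3 → 5, ΔJ = +2 — ✗.
Rule(s) violated: parity, ΔL, ΔJ.

forbidden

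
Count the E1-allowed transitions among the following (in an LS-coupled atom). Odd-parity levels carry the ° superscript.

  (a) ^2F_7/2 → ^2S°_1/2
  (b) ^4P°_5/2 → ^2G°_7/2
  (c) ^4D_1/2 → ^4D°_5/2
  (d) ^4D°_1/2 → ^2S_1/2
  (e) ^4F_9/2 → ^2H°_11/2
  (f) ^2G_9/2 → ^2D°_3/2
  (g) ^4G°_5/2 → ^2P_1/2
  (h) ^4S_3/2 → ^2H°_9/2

(a) forbidden (ΔL, ΔJ fail)
(b) forbidden (parity, ΔS, ΔL fail)
(c) forbidden (ΔJ fails)
(d) forbidden (ΔS, ΔL fail)
(e) forbidden (ΔS, ΔL fail)
(f) forbidden (ΔL, ΔJ fail)
(g) forbidden (ΔS, ΔL, ΔJ fail)
(h) forbidden (ΔS, ΔL, ΔJ fail)
Total allowed: 0 of 8.

0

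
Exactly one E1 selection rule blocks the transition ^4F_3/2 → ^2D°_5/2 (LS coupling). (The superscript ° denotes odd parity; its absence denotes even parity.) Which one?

ΔS = 0: S: 3/2 → 1/2 — fails.
ΔJ = 0, ±1 (not J=0↔0): J: 3/2 → 5/2, ΔJ = +1 — ok.
ΔL = 0, ±1 (not L=0↔0): L: 3 → 2, ΔL = -1 — ok.
Parity must change: even → odd — ok.

the ΔS = 0 rule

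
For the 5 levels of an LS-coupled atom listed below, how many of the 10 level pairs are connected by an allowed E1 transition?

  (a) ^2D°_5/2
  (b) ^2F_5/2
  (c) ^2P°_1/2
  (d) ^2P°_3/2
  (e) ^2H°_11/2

(a)–(b): allowed.
(a)–(c): forbidden (parity, ΔJ).
(a)–(d): forbidden (parity).
(a)–(e): forbidden (parity, ΔL, ΔJ).
(b)–(c): forbidden (ΔL, ΔJ).
(b)–(d): forbidden (ΔL).
(b)–(e): forbidden (ΔL, ΔJ).
(c)–(d): forbidden (parity).
(c)–(e): forbidden (parity, ΔL, ΔJ).
(d)–(e): forbidden (parity, ΔL, ΔJ).
Allowed pairs: 1 of 10.

1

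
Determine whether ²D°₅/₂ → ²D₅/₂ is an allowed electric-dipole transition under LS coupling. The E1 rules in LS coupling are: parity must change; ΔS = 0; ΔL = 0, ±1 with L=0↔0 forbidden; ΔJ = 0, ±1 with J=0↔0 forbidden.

allowed

Initial level: S=1/2, L=2, J=5/2, parity odd. Final level: S=1/2, L=2, J=5/2, parity even.
Parity must change: odd → even — satisfied.
ΔS = 0: S: 1/2 → 1/2 — satisfied.
ΔL = 0, ±1 (not L=0↔0): L: 2 → 2, ΔL = +0 — satisfied.
ΔJ = 0, ±1 (not J=0↔0): J: 5/2 → 5/2, ΔJ = +0 — satisfied.
All four E1 rules are satisfied.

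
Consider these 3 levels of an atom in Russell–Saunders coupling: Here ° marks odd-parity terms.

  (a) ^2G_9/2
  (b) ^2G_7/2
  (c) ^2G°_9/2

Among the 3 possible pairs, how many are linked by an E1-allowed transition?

(a)–(b): forbidden (parity).
(a)–(c): allowed.
(b)–(c): allowed.
Allowed pairs: 2 of 3.

2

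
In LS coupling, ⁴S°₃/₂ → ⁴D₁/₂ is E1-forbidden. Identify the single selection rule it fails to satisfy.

the ΔL = 0, ±1 rule

Reading off the term symbols: S 3/2→3/2, L 0→2, J 3/2→1/2, parity odd→even.
Parity must change: odd → even — satisfied.
ΔS = 0: S: 3/2 → 3/2 — satisfied.
ΔL = 0, ±1 (not L=0↔0): L: 0 → 2, ΔL = +2 — violated.
ΔJ = 0, ±1 (not J=0↔0): J: 3/2 → 1/2, ΔJ = -1 — satisfied.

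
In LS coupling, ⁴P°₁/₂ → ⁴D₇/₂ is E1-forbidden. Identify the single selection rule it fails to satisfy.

the ΔJ = 0, ±1 rule

Reading off the term symbols: S 3/2→3/2, L 1→2, J 1/2→7/2, parity odd→even.
Parity must change: odd → even — passes.
ΔS = 0: S: 3/2 → 3/2 — passes.
ΔL = 0, ±1 (not L=0↔0): L: 1 → 2, ΔL = +1 — passes.
ΔJ = 0, ±1 (not J=0↔0): J: 1/2 → 7/2, ΔJ = +3 — fails.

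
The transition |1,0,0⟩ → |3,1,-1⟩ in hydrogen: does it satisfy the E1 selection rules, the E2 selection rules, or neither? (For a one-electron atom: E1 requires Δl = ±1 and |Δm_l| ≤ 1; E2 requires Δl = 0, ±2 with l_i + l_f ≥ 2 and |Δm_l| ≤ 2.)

E1

Δl = 1 − 0 = +1; l_i + l_f = 1.
Δm_l = -1.
E1 (Δl = ±1, |Δm_l| ≤ 1): satisfied.
E2 (Δl = 0,±2, l_i+l_f ≥ 2, |Δm_l| ≤ 2): not satisfied.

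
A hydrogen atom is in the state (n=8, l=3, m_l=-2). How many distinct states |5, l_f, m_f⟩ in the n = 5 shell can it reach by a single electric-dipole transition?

E1 requires Δl = ±1, so l_f ∈ {2, 4}; with 0 ≤ l_f ≤ n_f−1 = 4, the allowed l_f values are {2, 4}.
For l_f = 2: m_f ∈ {m_i−1, m_i, m_i+1} ∩ [−2, 2] = {-2, -1} → 2 states.
For l_f = 4: m_f ∈ {m_i−1, m_i, m_i+1} ∩ [−4, 4] = {-3, -2, -1} → 3 states.
Total: 5.

5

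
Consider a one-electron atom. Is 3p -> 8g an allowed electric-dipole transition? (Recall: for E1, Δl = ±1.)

forbidden

Δl = 4 − 1 = +3; the E1 rule Δl = ±1 is fails.
The transition is electric-dipole forbidden.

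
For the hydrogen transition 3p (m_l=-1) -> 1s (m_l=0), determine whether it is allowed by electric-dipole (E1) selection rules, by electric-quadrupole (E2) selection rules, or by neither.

Δl = 0 − 1 = -1; l_i + l_f = 1.
Δm_l = +1.
E1 (Δl = ±1, |Δm_l| ≤ 1): satisfied.
E2 (Δl = 0,±2, l_i+l_f ≥ 2, |Δm_l| ≤ 2): not satisfied.

E1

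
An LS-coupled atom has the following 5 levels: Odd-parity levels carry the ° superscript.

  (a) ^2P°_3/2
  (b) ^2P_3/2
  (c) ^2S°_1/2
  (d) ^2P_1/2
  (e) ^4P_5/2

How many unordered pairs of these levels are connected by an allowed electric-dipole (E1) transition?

(a)–(b): allowed.
(a)–(c): forbidden (parity).
(a)–(d): allowed.
(a)–(e): forbidden (ΔS).
(b)–(c): allowed.
(b)–(d): forbidden (parity).
(b)–(e): forbidden (parity, ΔS).
(c)–(d): allowed.
(c)–(e): forbidden (ΔS, ΔJ).
(d)–(e): forbidden (parity, ΔS, ΔJ).
Allowed pairs: 4 of 10.

4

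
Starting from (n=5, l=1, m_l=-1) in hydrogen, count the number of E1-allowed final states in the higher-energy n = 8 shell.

4

E1 requires Δl = ±1, so l_f ∈ {0, 2}; with 0 ≤ l_f ≤ n_f−1 = 7, the allowed l_f values are {0, 2}.
For l_f = 0: m_f ∈ {m_i−1, m_i, m_i+1} ∩ [−0, 0] = {0} → 1 state.
For l_f = 2: m_f ∈ {m_i−1, m_i, m_i+1} ∩ [−2, 2] = {-2, -1, 0} → 3 states.
Total: 4.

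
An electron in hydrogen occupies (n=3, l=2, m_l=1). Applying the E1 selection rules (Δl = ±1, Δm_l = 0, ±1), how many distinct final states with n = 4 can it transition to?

E1 requires Δl = ±1, so l_f ∈ {1, 3}; with 0 ≤ l_f ≤ n_f−1 = 3, the allowed l_f values are {1, 3}.
For l_f = 1: m_f ∈ {m_i−1, m_i, m_i+1} ∩ [−1, 1] = {0, 1} → 2 states.
For l_f = 3: m_f ∈ {m_i−1, m_i, m_i+1} ∩ [−3, 3] = {0, 1, 2} → 3 states.
Total: 5.

5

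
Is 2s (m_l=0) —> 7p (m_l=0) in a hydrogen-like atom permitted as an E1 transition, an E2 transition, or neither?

Δl = 1 − 0 = +1; l_i + l_f = 1.
Δm_l = +0.
E1 (Δl = ±1, |Δm_l| ≤ 1): satisfied.
E2 (Δl = 0,±2, l_i+l_f ≥ 2, |Δm_l| ≤ 2): not satisfied.

E1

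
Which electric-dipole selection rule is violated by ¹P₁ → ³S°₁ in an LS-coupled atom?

Parity must change: even → odd — passes.
ΔS = 0: S: 0 → 1 — fails.
ΔL = 0, ±1 (not L=0↔0): L: 1 → 0, ΔL = -1 — passes.
ΔJ = 0, ±1 (not J=0↔0): J: 1 → 1, ΔJ = +0 — passes.

the ΔS = 0 rule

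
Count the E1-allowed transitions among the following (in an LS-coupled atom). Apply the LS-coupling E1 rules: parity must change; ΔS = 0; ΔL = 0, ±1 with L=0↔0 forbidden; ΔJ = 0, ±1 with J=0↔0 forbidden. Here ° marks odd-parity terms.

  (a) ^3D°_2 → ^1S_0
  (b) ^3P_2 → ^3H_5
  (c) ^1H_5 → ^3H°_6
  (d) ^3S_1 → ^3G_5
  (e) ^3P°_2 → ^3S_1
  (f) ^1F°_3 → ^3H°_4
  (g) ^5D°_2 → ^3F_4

1

(a) forbidden (ΔS, ΔL, ΔJ fail)
(b) forbidden (parity, ΔL, ΔJ fail)
(c) forbidden (ΔS fails)
(d) forbidden (parity, ΔL, ΔJ fail)
(e) allowed
(f) forbidden (parity, ΔS, ΔL fail)
(g) forbidden (ΔS, ΔJ fail)
Total allowed: 1 of 7.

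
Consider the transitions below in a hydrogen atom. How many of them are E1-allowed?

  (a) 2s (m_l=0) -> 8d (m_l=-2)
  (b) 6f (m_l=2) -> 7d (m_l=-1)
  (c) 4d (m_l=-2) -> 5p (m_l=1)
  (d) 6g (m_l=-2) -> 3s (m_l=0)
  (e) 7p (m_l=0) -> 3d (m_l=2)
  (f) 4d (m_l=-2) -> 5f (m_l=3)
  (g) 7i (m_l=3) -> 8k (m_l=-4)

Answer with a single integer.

0

(a) forbidden — Δl = +2 (E1 requires Δl = ±1); Δm_l = -2 (E1 requires Δm_l = 0, ±1)
(b) forbidden — Δm_l = -3 (E1 requires Δm_l = 0, ±1)
(c) forbidden — Δm_l = +3 (E1 requires Δm_l = 0, ±1)
(d) forbidden — Δl = -4 (E1 requires Δl = ±1); Δm_l = +2 (E1 requires Δm_l = 0, ±1)
(e) forbidden — Δm_l = +2 (E1 requires Δm_l = 0, ±1)
(f) forbidden — Δm_l = +5 (E1 requires Δm_l = 0, ±1)
(g) forbidden — Δm_l = -7 (E1 requires Δm_l = 0, ±1)
Total allowed: 0 of 7.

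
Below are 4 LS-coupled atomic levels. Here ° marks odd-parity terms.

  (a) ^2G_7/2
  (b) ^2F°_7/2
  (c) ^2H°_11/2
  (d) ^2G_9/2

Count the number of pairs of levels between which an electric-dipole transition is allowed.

(a)–(b): allowed.
(a)–(c): forbidden (ΔJ).
(a)–(d): forbidden (parity).
(b)–(c): forbidden (parity, ΔL, ΔJ).
(b)–(d): allowed.
(c)–(d): allowed.
Allowed pairs: 3 of 6.

3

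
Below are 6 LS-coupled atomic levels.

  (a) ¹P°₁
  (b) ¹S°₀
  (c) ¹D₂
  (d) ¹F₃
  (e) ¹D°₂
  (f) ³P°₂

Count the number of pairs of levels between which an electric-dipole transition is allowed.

3

(a)–(b): forbidden (parity).
(a)–(c): allowed.
(a)–(d): forbidden (ΔL, ΔJ).
(a)–(e): forbidden (parity).
(a)–(f): forbidden (parity, ΔS).
(b)–(c): forbidden (ΔL, ΔJ).
(b)–(d): forbidden (ΔL, ΔJ).
(b)–(e): forbidden (parity, ΔL, ΔJ).
(b)–(f): forbidden (parity, ΔS, ΔJ).
(c)–(d): forbidden (parity).
(c)–(e): allowed.
(c)–(f): forbidden (ΔS).
(d)–(e): allowed.
(d)–(f): forbidden (ΔS, ΔL).
(e)–(f): forbidden (parity, ΔS).
Allowed pairs: 3 of 15.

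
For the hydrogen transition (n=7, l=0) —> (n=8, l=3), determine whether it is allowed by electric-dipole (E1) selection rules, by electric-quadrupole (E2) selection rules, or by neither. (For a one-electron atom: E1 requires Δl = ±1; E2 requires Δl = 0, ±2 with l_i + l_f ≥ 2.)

Δl = 3 − 0 = +3; l_i + l_f = 3.
E1 (Δl = ±1): not satisfied.
E2 (Δl = 0,±2, l_i+l_f ≥ 2): not satisfied.

neither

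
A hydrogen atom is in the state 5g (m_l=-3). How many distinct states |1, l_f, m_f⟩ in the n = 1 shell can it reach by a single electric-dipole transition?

0

E1 requires l_f ∈ {3, 5}, but neither lies in [0, 0], so no final state is reachable.
Total: 0.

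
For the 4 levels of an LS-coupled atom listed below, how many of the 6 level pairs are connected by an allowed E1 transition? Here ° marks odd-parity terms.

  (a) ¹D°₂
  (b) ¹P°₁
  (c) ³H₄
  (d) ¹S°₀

0

(a)–(b): forbidden (parity).
(a)–(c): forbidden (ΔS, ΔL, ΔJ).
(a)–(d): forbidden (parity, ΔL, ΔJ).
(b)–(c): forbidden (ΔS, ΔL, ΔJ).
(b)–(d): forbidden (parity).
(c)–(d): forbidden (ΔS, ΔL, ΔJ).
Allowed pairs: 0 of 6.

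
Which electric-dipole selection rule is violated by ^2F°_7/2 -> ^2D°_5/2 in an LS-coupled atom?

Initial level: S=1/2, L=3, J=7/2, parity odd. Final level: S=1/2, L=2, J=5/2, parity odd.
Parity must change: odd → odd — violated.
ΔS = 0: S: 1/2 → 1/2 — satisfied.
ΔL = 0, ±1 (not L=0↔0): L: 3 → 2, ΔL = -1 — satisfied.
ΔJ = 0, ±1 (not J=0↔0): J: 7/2 → 5/2, ΔJ = -1 — satisfied.

parity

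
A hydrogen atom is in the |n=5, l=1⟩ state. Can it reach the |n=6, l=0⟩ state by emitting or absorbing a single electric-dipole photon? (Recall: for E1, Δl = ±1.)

allowed

l: 1 → 0 (Δl = -1). Δl = ±1 passes.
All E1 selection rules are satisfied.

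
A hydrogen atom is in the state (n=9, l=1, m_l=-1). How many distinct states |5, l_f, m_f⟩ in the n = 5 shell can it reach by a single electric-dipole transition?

4

E1 requires Δl = ±1, so l_f ∈ {0, 2}; with 0 ≤ l_f ≤ n_f−1 = 4, the allowed l_f values are {0, 2}.
For l_f = 0: m_f ∈ {m_i−1, m_i, m_i+1} ∩ [−0, 0] = {0} → 1 state.
For l_f = 2: m_f ∈ {m_i−1, m_i, m_i+1} ∩ [−2, 2] = {-2, -1, 0} → 3 states.
Total: 4.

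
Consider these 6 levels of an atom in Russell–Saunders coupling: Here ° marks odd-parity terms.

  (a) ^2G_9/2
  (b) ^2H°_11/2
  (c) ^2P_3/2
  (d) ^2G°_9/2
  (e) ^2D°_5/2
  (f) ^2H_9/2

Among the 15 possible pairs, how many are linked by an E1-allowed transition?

(a)–(b): allowed.
(a)–(c): forbidden (parity, ΔL, ΔJ).
(a)–(d): allowed.
(a)–(e): forbidden (ΔL, ΔJ).
(a)–(f): forbidden (parity).
(b)–(c): forbidden (ΔL, ΔJ).
(b)–(d): forbidden (parity).
(b)–(e): forbidden (parity, ΔL, ΔJ).
(b)–(f): allowed.
(c)–(d): forbidden (ΔL, ΔJ).
(c)–(e): allowed.
(c)–(f): forbidden (parity, ΔL, ΔJ).
(d)–(e): forbidden (parity, ΔL, ΔJ).
(d)–(f): allowed.
(e)–(f): forbidden (ΔL, ΔJ).
Allowed pairs: 5 of 15.

5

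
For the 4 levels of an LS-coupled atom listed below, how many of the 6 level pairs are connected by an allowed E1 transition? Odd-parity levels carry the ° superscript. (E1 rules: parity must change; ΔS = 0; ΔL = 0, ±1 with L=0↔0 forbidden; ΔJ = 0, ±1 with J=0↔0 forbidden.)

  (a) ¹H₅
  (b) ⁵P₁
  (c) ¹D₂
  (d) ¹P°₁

(a)–(b): forbidden (parity, ΔS, ΔL, ΔJ).
(a)–(c): forbidden (parity, ΔL, ΔJ).
(a)–(d): forbidden (ΔL, ΔJ).
(b)–(c): forbidden (parity, ΔS).
(b)–(d): forbidden (ΔS).
(c)–(d): allowed.
Allowed pairs: 1 of 6.

1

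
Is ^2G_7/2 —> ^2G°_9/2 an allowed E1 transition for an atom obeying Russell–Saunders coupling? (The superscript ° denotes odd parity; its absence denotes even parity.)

allowed

ΔL = 0, ±1 (not L=0↔0): L: 4 → 4, ΔL = +0 — ✓.
Parity must change: even → odd — ✓.
ΔJ = 0, ±1 (not J=0↔0): J: 7/2 → 9/2, ΔJ = +1 — ✓.
ΔS = 0: S: 1/2 → 1/2 — ✓.
All four E1 rules are satisfied.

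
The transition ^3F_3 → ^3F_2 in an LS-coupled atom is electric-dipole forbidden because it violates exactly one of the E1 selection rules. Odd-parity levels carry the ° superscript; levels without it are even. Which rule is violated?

parity

Reading off the term symbols: S 1→1, L 3→3, J 3→2, parity even→even.
ΔS = 0: S: 1 → 1 — ✓.
ΔJ = 0, ±1 (not J=0↔0): J: 3 → 2, ΔJ = -1 — ✓.
ΔL = 0, ±1 (not L=0↔0): L: 3 → 3, ΔL = +0 — ✓.
Parity must change: even → even — ✗.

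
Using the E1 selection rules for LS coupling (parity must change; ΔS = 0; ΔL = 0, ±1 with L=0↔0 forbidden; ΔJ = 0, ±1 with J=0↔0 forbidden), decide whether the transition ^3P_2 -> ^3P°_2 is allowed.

allowed

Initial level: S=1, L=1, J=2, parity even. Final level: S=1, L=1, J=2, parity odd.
Parity must change: even → odd — satisfied.
ΔS = 0: S: 1 → 1 — satisfied.
ΔL = 0, ±1 (not L=0↔0): L: 1 → 1, ΔL = +0 — satisfied.
ΔJ = 0, ±1 (not J=0↔0): J: 2 → 2, ΔJ = +0 — satisfied.
All four E1 rules are satisfied.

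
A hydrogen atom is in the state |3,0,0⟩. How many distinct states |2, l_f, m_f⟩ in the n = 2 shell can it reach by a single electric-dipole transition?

E1 requires Δl = ±1, so l_f ∈ {-1, 1}; with 0 ≤ l_f ≤ n_f−1 = 1, the allowed l_f values are {1}.
For l_f = 1: m_f ∈ {m_i−1, m_i, m_i+1} ∩ [−1, 1] = {-1, 0, 1} → 3 states.
Total: 3.

3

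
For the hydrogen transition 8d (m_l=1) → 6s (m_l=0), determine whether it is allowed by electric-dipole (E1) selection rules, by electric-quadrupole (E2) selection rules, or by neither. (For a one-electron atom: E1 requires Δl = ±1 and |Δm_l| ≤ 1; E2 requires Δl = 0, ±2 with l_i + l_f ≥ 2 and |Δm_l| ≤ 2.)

E2

Δl = 0 − 2 = -2; l_i + l_f = 2.
Δm_l = -1.
E1 (Δl = ±1, |Δm_l| ≤ 1): not satisfied.
E2 (Δl = 0,±2, l_i+l_f ≥ 2, |Δm_l| ≤ 2): satisfied.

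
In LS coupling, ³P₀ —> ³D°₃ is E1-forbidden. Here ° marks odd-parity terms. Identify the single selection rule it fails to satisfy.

Initial level: S=1, L=1, J=0, parity even. Final level: S=1, L=2, J=3, parity odd.
Parity must change: even → odd — ✓.
ΔS = 0: S: 1 → 1 — ✓.
ΔL = 0, ±1 (not L=0↔0): L: 1 → 2, ΔL = +1 — ✓.
ΔJ = 0, ±1 (not J=0↔0): J: 0 → 3, ΔJ = +3 — ✗.

the ΔJ = 0, ±1 rule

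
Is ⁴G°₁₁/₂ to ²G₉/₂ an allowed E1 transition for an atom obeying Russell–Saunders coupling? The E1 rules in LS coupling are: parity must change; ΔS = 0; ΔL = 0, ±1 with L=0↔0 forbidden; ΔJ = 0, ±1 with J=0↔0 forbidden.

forbidden

Parity must change: odd → even — ok.
ΔS = 0: S: 3/2 → 1/2 — fails.
ΔJ = 0, ±1 (not J=0↔0): J: 11/2 → 9/2, ΔJ = -1 — ok.
ΔL = 0, ±1 (not L=0↔0): L: 4 → 4, ΔL = +0 — ok.
Rule(s) violated: ΔS.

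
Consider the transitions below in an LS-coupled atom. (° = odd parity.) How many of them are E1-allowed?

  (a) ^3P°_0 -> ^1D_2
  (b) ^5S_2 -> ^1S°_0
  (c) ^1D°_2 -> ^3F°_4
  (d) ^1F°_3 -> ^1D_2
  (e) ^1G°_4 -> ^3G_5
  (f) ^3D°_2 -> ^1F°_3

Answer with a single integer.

1

(a) forbidden (ΔS, ΔJ fail)
(b) forbidden (ΔS, ΔL, ΔJ fail)
(c) forbidden (parity, ΔS, ΔJ fail)
(d) allowed
(e) forbidden (ΔS fails)
(f) forbidden (parity, ΔS fail)
Total allowed: 1 of 6.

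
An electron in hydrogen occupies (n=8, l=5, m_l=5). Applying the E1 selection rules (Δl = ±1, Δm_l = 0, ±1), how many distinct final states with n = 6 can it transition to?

E1 requires Δl = ±1, so l_f ∈ {4, 6}; with 0 ≤ l_f ≤ n_f−1 = 5, the allowed l_f values are {4}.
For l_f = 4: m_f ∈ {m_i−1, m_i, m_i+1} ∩ [−4, 4] = {4} → 1 state.
Total: 1.

1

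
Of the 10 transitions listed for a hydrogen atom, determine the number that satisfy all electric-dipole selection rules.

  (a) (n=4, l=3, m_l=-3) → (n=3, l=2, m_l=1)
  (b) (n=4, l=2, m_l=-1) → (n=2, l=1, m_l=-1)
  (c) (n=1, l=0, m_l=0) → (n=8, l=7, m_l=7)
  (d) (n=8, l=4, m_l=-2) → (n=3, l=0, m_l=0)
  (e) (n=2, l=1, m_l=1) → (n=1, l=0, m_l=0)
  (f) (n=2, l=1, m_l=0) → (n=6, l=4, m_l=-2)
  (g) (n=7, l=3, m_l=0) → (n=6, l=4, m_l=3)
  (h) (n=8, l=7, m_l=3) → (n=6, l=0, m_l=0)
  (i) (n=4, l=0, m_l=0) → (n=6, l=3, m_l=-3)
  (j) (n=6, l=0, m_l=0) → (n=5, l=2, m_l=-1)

2

(a) forbidden — Δm_l = +4 (E1 requires Δm_l = 0, ±1)
(b) allowed
(c) forbidden — Δl = +7 (E1 requires Δl = ±1); Δm_l = +7 (E1 requires Δm_l = 0, ±1)
(d) forbidden — Δl = -4 (E1 requires Δl = ±1); Δm_l = +2 (E1 requires Δm_l = 0, ±1)
(e) allowed
(f) forbidden — Δl = +3 (E1 requires Δl = ±1); Δm_l = -2 (E1 requires Δm_l = 0, ±1)
(g) forbidden — Δm_l = +3 (E1 requires Δm_l = 0, ±1)
(h) forbidden — Δl = -7 (E1 requires Δl = ±1); Δm_l = -3 (E1 requires Δm_l = 0, ±1)
(i) forbidden — Δl = +3 (E1 requires Δl = ±1); Δm_l = -3 (E1 requires Δm_l = 0, ±1)
(j) forbidden — Δl = +2 (E1 requires Δl = ±1)
Total allowed: 2 of 10.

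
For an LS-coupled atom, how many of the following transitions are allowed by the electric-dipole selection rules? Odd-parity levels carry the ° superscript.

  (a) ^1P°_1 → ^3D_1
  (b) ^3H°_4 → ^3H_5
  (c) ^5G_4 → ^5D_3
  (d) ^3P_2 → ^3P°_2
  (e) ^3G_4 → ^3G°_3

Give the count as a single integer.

(a) forbidden (ΔS fails)
(b) allowed
(c) forbidden (parity, ΔL fail)
(d) allowed
(e) allowed
Total allowed: 3 of 5.

3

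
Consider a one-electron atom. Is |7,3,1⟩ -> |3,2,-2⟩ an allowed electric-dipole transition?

forbidden

Δl = 2 − 3 = -1; the E1 rule Δl = ±1 is ✓.
Δm_l = -2 − (1) = -3. E1 requires Δm_l = 0, ±1: ✗.
The transition is electric-dipole forbidden.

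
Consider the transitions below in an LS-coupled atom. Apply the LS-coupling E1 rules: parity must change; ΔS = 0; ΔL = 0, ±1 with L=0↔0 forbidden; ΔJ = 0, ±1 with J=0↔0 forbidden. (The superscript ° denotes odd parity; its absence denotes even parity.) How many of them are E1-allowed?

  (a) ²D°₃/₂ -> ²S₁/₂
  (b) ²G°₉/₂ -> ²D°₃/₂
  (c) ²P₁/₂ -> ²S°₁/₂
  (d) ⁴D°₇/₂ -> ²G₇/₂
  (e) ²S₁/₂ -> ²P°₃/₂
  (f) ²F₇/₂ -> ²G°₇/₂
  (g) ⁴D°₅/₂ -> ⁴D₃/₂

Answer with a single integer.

(a) forbidden (ΔL fails)
(b) forbidden (parity, ΔL, ΔJ fail)
(c) allowed
(d) forbidden (ΔS, ΔL fail)
(e) allowed
(f) allowed
(g) allowed
Total allowed: 4 of 7.

4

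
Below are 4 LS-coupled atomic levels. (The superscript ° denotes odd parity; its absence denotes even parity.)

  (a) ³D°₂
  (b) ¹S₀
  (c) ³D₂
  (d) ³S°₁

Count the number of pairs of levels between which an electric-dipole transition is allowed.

1

(a)–(b): forbidden (ΔS, ΔL, ΔJ).
(a)–(c): allowed.
(a)–(d): forbidden (parity, ΔL).
(b)–(c): forbidden (parity, ΔS, ΔL, ΔJ).
(b)–(d): forbidden (ΔS, ΔL).
(c)–(d): forbidden (ΔL).
Allowed pairs: 1 of 6.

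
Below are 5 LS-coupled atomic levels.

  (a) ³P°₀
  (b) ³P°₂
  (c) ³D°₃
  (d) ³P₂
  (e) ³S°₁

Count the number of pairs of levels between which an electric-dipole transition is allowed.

(a)–(b): forbidden (parity, ΔJ).
(a)–(c): forbidden (parity, ΔJ).
(a)–(d): forbidden (ΔJ).
(a)–(e): forbidden (parity).
(b)–(c): forbidden (parity).
(b)–(d): allowed.
(b)–(e): forbidden (parity).
(c)–(d): allowed.
(c)–(e): forbidden (parity, ΔL, ΔJ).
(d)–(e): allowed.
Allowed pairs: 3 of 10.

3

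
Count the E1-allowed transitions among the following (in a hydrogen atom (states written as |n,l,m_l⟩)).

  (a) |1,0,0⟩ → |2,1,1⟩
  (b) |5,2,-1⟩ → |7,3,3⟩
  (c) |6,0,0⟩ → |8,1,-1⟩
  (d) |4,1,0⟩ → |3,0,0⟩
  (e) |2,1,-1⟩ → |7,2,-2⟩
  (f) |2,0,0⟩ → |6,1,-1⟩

5

(a) allowed
(b) forbidden — Δm_l = +4 (E1 requires Δm_l = 0, ±1)
(c) allowed
(d) allowed
(e) allowed
(f) allowed
Total allowed: 5 of 6.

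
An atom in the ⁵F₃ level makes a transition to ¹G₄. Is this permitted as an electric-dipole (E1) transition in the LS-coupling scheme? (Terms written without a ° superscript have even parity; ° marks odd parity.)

forbidden

Reading off the term symbols: S 2→0, L 3→4, J 3→4, parity even→even.
ΔJ = 0, ±1 (not J=0↔0): J: 3 → 4, ΔJ = +1 — ok.
ΔS = 0: S: 2 → 0 — fails.
Parity must change: even → even — fails.
ΔL = 0, ±1 (not L=0↔0): L: 3 → 4, ΔL = +1 — ok.
Rule(s) violated: parity, ΔS.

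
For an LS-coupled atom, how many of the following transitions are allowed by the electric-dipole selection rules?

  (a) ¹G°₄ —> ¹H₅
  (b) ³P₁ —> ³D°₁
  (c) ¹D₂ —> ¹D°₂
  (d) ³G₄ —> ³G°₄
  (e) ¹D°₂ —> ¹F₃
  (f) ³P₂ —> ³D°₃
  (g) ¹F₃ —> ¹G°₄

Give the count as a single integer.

7

(a) allowed
(b) allowed
(c) allowed
(d) allowed
(e) allowed
(f) allowed
(g) allowed
Total allowed: 7 of 7.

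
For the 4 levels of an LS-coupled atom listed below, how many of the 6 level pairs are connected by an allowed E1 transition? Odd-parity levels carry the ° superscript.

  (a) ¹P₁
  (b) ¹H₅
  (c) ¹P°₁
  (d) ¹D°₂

(a)–(b): forbidden (parity, ΔL, ΔJ).
(a)–(c): allowed.
(a)–(d): allowed.
(b)–(c): forbidden (ΔL, ΔJ).
(b)–(d): forbidden (ΔL, ΔJ).
(c)–(d): forbidden (parity).
Allowed pairs: 2 of 6.

2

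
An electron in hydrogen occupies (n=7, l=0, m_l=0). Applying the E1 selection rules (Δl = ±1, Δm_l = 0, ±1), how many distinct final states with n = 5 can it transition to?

E1 requires Δl = ±1, so l_f ∈ {-1, 1}; with 0 ≤ l_f ≤ n_f−1 = 4, the allowed l_f values are {1}.
For l_f = 1: m_f ∈ {m_i−1, m_i, m_i+1} ∩ [−1, 1] = {-1, 0, 1} → 3 states.
Total: 3.

3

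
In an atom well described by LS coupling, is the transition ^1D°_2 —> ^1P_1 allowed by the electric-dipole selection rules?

allowed

Parity must change: odd → even — ok.
ΔS = 0: S: 0 → 0 — ok.
ΔL = 0, ±1 (not L=0↔0): L: 2 → 1, ΔL = -1 — ok.
ΔJ = 0, ±1 (not J=0↔0): J: 2 → 1, ΔJ = -1 — ok.
All four E1 rules are satisfied.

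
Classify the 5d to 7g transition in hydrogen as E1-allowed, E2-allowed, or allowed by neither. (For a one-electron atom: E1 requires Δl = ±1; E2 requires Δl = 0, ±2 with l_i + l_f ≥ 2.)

E2

Δl = 4 − 2 = +2; l_i + l_f = 6.
E1 (Δl = ±1): not satisfied.
E2 (Δl = 0,±2, l_i+l_f ≥ 2): satisfied.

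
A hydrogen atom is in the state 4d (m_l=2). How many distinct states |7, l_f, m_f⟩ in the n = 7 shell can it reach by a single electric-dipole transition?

4

E1 requires Δl = ±1, so l_f ∈ {1, 3}; with 0 ≤ l_f ≤ n_f−1 = 6, the allowed l_f values are {1, 3}.
For l_f = 1: m_f ∈ {m_i−1, m_i, m_i+1} ∩ [−1, 1] = {1} → 1 state.
For l_f = 3: m_f ∈ {m_i−1, m_i, m_i+1} ∩ [−3, 3] = {1, 2, 3} → 3 states.
Total: 4.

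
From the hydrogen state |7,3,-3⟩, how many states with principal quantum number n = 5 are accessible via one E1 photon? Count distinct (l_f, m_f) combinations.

4

E1 requires Δl = ±1, so l_f ∈ {2, 4}; with 0 ≤ l_f ≤ n_f−1 = 4, the allowed l_f values are {2, 4}.
For l_f = 2: m_f ∈ {m_i−1, m_i, m_i+1} ∩ [−2, 2] = {-2} → 1 state.
For l_f = 4: m_f ∈ {m_i−1, m_i, m_i+1} ∩ [−4, 4] = {-4, -3, -2} → 3 states.
Total: 4.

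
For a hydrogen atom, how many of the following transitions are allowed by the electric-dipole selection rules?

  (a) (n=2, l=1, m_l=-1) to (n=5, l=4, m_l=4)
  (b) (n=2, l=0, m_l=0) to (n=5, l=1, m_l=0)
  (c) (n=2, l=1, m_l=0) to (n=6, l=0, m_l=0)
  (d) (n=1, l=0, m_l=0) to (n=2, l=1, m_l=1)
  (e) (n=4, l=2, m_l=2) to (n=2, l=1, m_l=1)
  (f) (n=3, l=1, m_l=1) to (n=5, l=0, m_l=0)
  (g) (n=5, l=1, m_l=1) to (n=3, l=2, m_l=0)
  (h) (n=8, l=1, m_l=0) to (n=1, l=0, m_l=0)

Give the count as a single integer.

(a) forbidden — Δl = +3 (E1 requires Δl = ±1); Δm_l = +5 (E1 requires Δm_l = 0, ±1)
(b) allowed
(c) allowed
(d) allowed
(e) allowed
(f) allowed
(g) allowed
(h) allowed
Total allowed: 7 of 8.

7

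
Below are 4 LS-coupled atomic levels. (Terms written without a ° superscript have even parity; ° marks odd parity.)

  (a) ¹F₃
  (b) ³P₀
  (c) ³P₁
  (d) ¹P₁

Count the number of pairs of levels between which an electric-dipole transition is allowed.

(a)–(b): forbidden (parity, ΔS, ΔL, ΔJ).
(a)–(c): forbidden (parity, ΔS, ΔL, ΔJ).
(a)–(d): forbidden (parity, ΔL, ΔJ).
(b)–(c): forbidden (parity).
(b)–(d): forbidden (parity, ΔS).
(c)–(d): forbidden (parity, ΔS).
Allowed pairs: 0 of 6.

0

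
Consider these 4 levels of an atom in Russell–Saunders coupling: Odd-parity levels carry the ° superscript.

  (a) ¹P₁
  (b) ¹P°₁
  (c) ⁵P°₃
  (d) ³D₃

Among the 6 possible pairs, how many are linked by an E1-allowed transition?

(a)–(b): allowed.
(a)–(c): forbidden (ΔS, ΔJ).
(a)–(d): forbidden (parity, ΔS, ΔJ).
(b)–(c): forbidden (parity, ΔS, ΔJ).
(b)–(d): forbidden (ΔS, ΔJ).
(c)–(d): forbidden (ΔS).
Allowed pairs: 1 of 6.

1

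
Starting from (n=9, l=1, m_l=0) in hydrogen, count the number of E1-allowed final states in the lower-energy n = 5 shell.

E1 requires Δl = ±1, so l_f ∈ {0, 2}; with 0 ≤ l_f ≤ n_f−1 = 4, the allowed l_f values are {0, 2}.
For l_f = 0: m_f ∈ {m_i−1, m_i, m_i+1} ∩ [−0, 0] = {0} → 1 state.
For l_f = 2: m_f ∈ {m_i−1, m_i, m_i+1} ∩ [−2, 2] = {-1, 0, 1} → 3 states.
Total: 4.

4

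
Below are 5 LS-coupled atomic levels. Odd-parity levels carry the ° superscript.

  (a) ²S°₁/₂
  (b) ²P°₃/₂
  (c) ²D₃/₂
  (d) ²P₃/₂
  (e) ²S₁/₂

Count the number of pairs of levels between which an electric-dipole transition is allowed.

(a)–(b): forbidden (parity).
(a)–(c): forbidden (ΔL).
(a)–(d): allowed.
(a)–(e): forbidden (ΔL).
(b)–(c): allowed.
(b)–(d): allowed.
(b)–(e): allowed.
(c)–(d): forbidden (parity).
(c)–(e): forbidden (parity, ΔL).
(d)–(e): forbidden (parity).
Allowed pairs: 4 of 10.

4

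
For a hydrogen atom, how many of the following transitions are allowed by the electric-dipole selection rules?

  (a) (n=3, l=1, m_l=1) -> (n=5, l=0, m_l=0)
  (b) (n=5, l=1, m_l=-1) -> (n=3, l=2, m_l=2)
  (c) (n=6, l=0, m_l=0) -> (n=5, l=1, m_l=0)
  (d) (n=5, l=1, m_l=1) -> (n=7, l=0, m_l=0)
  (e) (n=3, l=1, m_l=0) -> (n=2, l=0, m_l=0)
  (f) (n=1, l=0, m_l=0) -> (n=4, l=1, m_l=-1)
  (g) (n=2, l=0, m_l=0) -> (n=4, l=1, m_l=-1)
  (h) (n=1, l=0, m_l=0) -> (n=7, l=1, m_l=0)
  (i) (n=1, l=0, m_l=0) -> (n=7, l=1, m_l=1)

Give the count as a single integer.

(a) allowed
(b) forbidden — Δm_l = +3 (E1 requires Δm_l = 0, ±1)
(c) allowed
(d) allowed
(e) allowed
(f) allowed
(g) allowed
(h) allowed
(i) allowed
Total allowed: 8 of 9.

8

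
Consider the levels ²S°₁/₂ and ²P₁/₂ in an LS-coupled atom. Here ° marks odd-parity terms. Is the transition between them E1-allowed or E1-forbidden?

Parity must change: odd → even — passes.
ΔS = 0: S: 1/2 → 1/2 — passes.
ΔL = 0, ±1 (not L=0↔0): L: 0 → 1, ΔL = +1 — passes.
ΔJ = 0, ±1 (not J=0↔0): J: 1/2 → 1/2, ΔJ = +0 — passes.
All four E1 rules are satisfied.

allowed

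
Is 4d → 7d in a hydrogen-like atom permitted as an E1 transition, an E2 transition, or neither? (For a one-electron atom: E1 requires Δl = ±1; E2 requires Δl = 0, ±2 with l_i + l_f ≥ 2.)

E2

Δl = 2 − 2 = +0; l_i + l_f = 4.
E1 (Δl = ±1): not satisfied.
E2 (Δl = 0,±2, l_i+l_f ≥ 2): satisfied.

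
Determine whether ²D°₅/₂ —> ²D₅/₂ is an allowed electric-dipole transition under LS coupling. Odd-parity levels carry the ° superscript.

allowed

Initial level: S=1/2, L=2, J=5/2, parity odd. Final level: S=1/2, L=2, J=5/2, parity even.
Parity must change: odd → even — passes.
ΔS = 0: S: 1/2 → 1/2 — passes.
ΔL = 0, ±1 (not L=0↔0): L: 2 → 2, ΔL = +0 — passes.
ΔJ = 0, ±1 (not J=0↔0): J: 5/2 → 5/2, ΔJ = +0 — passes.
All four E1 rules are satisfied.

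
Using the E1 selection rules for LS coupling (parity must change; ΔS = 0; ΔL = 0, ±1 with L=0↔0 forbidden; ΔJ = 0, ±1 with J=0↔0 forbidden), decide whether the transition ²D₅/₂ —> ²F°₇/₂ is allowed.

Initial level: S=1/2, L=2, J=5/2, parity even. Final level: S=1/2, L=3, J=7/2, parity odd.
Parity must change: even → odd — ✓.
ΔS = 0: S: 1/2 → 1/2 — ✓.
ΔL = 0, ±1 (not L=0↔0): L: 2 → 3, ΔL = +1 — ✓.
ΔJ = 0, ±1 (not J=0↔0): J: 5/2 → 7/2, ΔJ = +1 — ✓.
All four E1 rules are satisfied.

allowed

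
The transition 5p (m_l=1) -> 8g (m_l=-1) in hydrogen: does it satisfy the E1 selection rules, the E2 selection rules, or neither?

neither

Δl = 4 − 1 = +3; l_i + l_f = 5.
Δm_l = -2.
E1 (Δl = ±1, |Δm_l| ≤ 1): not satisfied.
E2 (Δl = 0,±2, l_i+l_f ≥ 2, |Δm_l| ≤ 2): not satisfied.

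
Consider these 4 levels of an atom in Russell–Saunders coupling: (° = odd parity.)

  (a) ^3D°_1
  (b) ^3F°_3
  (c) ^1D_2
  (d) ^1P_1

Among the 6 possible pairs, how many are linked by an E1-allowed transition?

(a)–(b): forbidden (parity, ΔJ).
(a)–(c): forbidden (ΔS).
(a)–(d): forbidden (ΔS).
(b)–(c): forbidden (ΔS).
(b)–(d): forbidden (ΔS, ΔL, ΔJ).
(c)–(d): forbidden (parity).
Allowed pairs: 0 of 6.

0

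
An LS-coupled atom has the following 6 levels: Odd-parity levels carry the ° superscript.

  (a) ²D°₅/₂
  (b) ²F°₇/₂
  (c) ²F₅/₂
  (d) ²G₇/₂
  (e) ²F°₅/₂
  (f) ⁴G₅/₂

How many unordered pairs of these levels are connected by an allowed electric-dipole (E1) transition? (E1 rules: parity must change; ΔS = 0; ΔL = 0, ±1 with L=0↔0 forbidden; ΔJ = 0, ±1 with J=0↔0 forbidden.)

5

(a)–(b): forbidden (parity).
(a)–(c): allowed.
(a)–(d): forbidden (ΔL).
(a)–(e): forbidden (parity).
(a)–(f): forbidden (ΔS, ΔL).
(b)–(c): allowed.
(b)–(d): allowed.
(b)–(e): forbidden (parity).
(b)–(f): forbidden (ΔS).
(c)–(d): forbidden (parity).
(c)–(e): allowed.
(c)–(f): forbidden (parity, ΔS).
(d)–(e): allowed.
(d)–(f): forbidden (parity, ΔS).
(e)–(f): forbidden (ΔS).
Allowed pairs: 5 of 15.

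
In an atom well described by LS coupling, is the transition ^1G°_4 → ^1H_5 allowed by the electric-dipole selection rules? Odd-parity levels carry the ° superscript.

allowed

Initial level: S=0, L=4, J=4, parity odd. Final level: S=0, L=5, J=5, parity even.
Parity must change: odd → even — passes.
ΔS = 0: S: 0 → 0 — passes.
ΔL = 0, ±1 (not L=0↔0): L: 4 → 5, ΔL = +1 — passes.
ΔJ = 0, ±1 (not J=0↔0): J: 4 → 5, ΔJ = +1 — passes.
All four E1 rules are satisfied.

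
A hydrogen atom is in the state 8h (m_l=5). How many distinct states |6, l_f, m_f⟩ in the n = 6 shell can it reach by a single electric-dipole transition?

E1 requires Δl = ±1, so l_f ∈ {4, 6}; with 0 ≤ l_f ≤ n_f−1 = 5, the allowed l_f values are {4}.
For l_f = 4: m_f ∈ {m_i−1, m_i, m_i+1} ∩ [−4, 4] = {4} → 1 state.
Total: 1.

1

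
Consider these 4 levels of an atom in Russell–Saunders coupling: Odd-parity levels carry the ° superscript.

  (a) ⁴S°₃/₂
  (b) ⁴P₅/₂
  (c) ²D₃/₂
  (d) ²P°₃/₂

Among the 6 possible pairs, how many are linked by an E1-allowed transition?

2

(a)–(b): allowed.
(a)–(c): forbidden (ΔS, ΔL).
(a)–(d): forbidden (parity, ΔS).
(b)–(c): forbidden (parity, ΔS).
(b)–(d): forbidden (ΔS).
(c)–(d): allowed.
Allowed pairs: 2 of 6.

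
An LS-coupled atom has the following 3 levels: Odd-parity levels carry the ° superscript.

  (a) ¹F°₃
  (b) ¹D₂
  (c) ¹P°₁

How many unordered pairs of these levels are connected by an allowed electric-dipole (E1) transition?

2

(a)–(b): allowed.
(a)–(c): forbidden (parity, ΔL, ΔJ).
(b)–(c): allowed.
Allowed pairs: 2 of 3.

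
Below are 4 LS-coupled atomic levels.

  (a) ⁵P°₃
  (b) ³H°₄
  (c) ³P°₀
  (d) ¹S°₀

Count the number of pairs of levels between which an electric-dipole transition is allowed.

0

(a)–(b): forbidden (parity, ΔS, ΔL).
(a)–(c): forbidden (parity, ΔS, ΔJ).
(a)–(d): forbidden (parity, ΔS, ΔJ).
(b)–(c): forbidden (parity, ΔL, ΔJ).
(b)–(d): forbidden (parity, ΔS, ΔL, ΔJ).
(c)–(d): forbidden (parity, ΔS, ΔJ).
Allowed pairs: 0 of 6.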